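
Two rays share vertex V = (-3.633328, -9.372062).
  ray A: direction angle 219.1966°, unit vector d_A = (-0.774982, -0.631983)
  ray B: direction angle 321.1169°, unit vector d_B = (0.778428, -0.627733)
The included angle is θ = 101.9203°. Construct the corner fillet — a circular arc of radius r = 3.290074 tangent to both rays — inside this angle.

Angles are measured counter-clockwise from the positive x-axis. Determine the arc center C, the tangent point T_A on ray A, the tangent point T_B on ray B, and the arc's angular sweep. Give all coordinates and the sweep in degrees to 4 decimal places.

center=(-3.6217,-13.6080) T_A=(-5.7010,-11.0582) T_B=(-1.5564,-11.0469) sweep=78.0797

bisector direction at 270.1567° = (0.002736,-0.999996)
center distance |VC| = r/sin(θ/2) = 3.290074/sin(50.9601°) = 4.235921
C = V + |VC|·bis = (-3.6217,-13.6080)
T_A = V + ((C−V)·d_A)·d_A = V + 2.6680·d_A = (-5.7010,-11.0582)
T_B = V + ((C−V)·d_B)·d_B = V + 2.6680·d_B = (-1.5564,-11.0469)
sweep = 180° − θ = 78.0797°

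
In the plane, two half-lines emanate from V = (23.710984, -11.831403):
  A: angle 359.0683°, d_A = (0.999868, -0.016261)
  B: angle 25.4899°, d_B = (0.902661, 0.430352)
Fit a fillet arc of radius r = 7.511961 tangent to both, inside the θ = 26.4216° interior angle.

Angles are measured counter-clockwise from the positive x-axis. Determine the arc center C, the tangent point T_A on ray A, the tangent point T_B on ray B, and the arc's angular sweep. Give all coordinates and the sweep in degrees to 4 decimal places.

center=(55.8292,-4.8408) T_A=(55.7070,-12.3517) T_B=(52.5964,1.9400) sweep=153.5784

bisector direction at 12.2791° = (0.977123,0.212674)
center distance |VC| = r/sin(θ/2) = 7.511961/sin(13.2108°) = 32.870157
C = V + |VC|·bis = (55.8292,-4.8408)
T_A = V + ((C−V)·d_A)·d_A = V + 32.0003·d_A = (55.7070,-12.3517)
T_B = V + ((C−V)·d_B)·d_B = V + 32.0003·d_B = (52.5964,1.9400)
sweep = 180° − θ = 153.5784°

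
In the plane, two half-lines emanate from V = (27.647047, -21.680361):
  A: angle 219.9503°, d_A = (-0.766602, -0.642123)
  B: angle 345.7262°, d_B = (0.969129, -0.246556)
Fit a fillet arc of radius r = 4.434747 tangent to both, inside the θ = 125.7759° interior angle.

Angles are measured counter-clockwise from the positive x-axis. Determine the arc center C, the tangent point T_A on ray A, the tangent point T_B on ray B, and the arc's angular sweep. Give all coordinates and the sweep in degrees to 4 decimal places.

center=(28.7541,-26.5380) T_A=(25.9064,-23.1383) T_B=(29.8475,-22.2402) sweep=54.2241

bisector direction at 282.8382° = (0.222199,-0.975001)
center distance |VC| = r/sin(θ/2) = 4.434747/sin(62.8879°) = 4.982207
C = V + |VC|·bis = (28.7541,-26.5380)
T_A = V + ((C−V)·d_A)·d_A = V + 2.2706·d_A = (25.9064,-23.1383)
T_B = V + ((C−V)·d_B)·d_B = V + 2.2706·d_B = (29.8475,-22.2402)
sweep = 180° − θ = 54.2241°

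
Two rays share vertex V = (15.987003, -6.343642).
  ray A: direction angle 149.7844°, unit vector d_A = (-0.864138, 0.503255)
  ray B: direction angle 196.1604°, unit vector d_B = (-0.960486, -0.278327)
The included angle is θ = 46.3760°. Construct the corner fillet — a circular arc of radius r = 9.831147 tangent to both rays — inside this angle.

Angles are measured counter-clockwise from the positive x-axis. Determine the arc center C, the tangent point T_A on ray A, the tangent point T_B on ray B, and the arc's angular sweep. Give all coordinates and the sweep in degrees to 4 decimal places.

center=(-8.7935,-3.2889) T_A=(-3.8459,5.2066) T_B=(-6.0572,-12.7315) sweep=133.6240

bisector direction at 172.9724° = (-0.992487,0.122347)
center distance |VC| = r/sin(θ/2) = 9.831147/sin(23.1880°) = 24.968031
C = V + |VC|·bis = (-8.7935,-3.2889)
T_A = V + ((C−V)·d_A)·d_A = V + 22.9511·d_A = (-3.8459,5.2066)
T_B = V + ((C−V)·d_B)·d_B = V + 22.9511·d_B = (-6.0572,-12.7315)
sweep = 180° − θ = 133.6240°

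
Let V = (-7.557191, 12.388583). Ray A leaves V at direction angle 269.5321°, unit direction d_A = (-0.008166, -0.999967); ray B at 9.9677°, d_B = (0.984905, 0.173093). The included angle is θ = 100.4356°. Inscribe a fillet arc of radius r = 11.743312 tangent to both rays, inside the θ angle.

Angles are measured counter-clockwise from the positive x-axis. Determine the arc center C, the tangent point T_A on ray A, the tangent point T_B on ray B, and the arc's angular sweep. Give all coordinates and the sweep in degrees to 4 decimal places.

bisector direction at 319.7499° = (0.763231,-0.646125)
center distance |VC| = r/sin(θ/2) = 11.743312/sin(50.2178°) = 15.281173
C = V + |VC|·bis = (4.1059,2.5150)
T_A = V + ((C−V)·d_A)·d_A = V + 9.7780·d_A = (-7.6370,2.6109)
T_B = V + ((C−V)·d_B)·d_B = V + 9.7780·d_B = (2.0732,14.0811)
sweep = 180° − θ = 79.5644°

center=(4.1059,2.5150) T_A=(-7.6370,2.6109) T_B=(2.0732,14.0811) sweep=79.5644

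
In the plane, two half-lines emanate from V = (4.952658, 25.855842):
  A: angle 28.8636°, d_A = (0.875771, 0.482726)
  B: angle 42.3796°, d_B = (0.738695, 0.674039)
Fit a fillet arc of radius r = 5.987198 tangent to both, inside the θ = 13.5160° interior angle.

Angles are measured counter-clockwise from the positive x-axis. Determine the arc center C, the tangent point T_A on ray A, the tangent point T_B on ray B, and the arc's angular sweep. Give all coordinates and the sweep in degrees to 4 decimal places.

center=(46.3110,55.4891) T_A=(49.2011,50.2456) T_B=(42.2753,59.9118) sweep=166.4840

bisector direction at 35.6216° = (0.812881,0.582429)
center distance |VC| = r/sin(θ/2) = 5.987198/sin(6.7580°) = 50.878643
C = V + |VC|·bis = (46.3110,55.4891)
T_A = V + ((C−V)·d_A)·d_A = V + 50.5251·d_A = (49.2011,50.2456)
T_B = V + ((C−V)·d_B)·d_B = V + 50.5251·d_B = (42.2753,59.9118)
sweep = 180° − θ = 166.4840°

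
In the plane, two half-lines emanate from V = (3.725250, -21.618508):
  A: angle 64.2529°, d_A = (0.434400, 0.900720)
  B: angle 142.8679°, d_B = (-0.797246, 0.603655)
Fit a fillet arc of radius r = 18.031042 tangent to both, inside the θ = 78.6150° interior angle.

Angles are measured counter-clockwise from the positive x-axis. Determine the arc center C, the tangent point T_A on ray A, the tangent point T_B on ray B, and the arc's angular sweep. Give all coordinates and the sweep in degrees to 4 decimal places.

center=(-2.9486,6.0514) T_A=(13.2924,-1.7813) T_B=(-13.8331,-8.3238) sweep=101.3850

bisector direction at 103.5604° = (-0.234470,0.972123)
center distance |VC| = r/sin(θ/2) = 18.031042/sin(39.3075°) = 28.463378
C = V + |VC|·bis = (-2.9486,6.0514)
T_A = V + ((C−V)·d_A)·d_A = V + 22.0237·d_A = (13.2924,-1.7813)
T_B = V + ((C−V)·d_B)·d_B = V + 22.0237·d_B = (-13.8331,-8.3238)
sweep = 180° − θ = 101.3850°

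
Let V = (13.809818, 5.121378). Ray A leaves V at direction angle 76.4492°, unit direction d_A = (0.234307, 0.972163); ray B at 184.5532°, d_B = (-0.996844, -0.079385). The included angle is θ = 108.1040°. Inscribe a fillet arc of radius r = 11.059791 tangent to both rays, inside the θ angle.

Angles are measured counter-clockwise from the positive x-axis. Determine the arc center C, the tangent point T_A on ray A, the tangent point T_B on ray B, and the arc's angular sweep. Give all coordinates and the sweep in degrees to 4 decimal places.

center=(4.9371,15.5096) T_A=(15.6890,12.9182) T_B=(5.8150,4.4847) sweep=71.8960

bisector direction at 130.5012° = (-0.649464,0.760392)
center distance |VC| = r/sin(θ/2) = 11.059791/sin(54.0520°) = 13.661651
C = V + |VC|·bis = (4.9371,15.5096)
T_A = V + ((C−V)·d_A)·d_A = V + 8.0201·d_A = (15.6890,12.9182)
T_B = V + ((C−V)·d_B)·d_B = V + 8.0201·d_B = (5.8150,4.4847)
sweep = 180° − θ = 71.8960°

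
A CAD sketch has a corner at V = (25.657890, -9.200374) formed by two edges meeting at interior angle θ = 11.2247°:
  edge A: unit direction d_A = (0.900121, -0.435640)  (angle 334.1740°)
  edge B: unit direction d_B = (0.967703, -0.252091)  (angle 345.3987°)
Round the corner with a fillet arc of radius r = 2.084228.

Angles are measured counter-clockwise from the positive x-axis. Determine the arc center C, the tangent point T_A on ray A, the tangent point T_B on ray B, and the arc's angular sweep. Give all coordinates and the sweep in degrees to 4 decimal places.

bisector direction at 339.7863° = (0.938411,-0.345522)
center distance |VC| = r/sin(θ/2) = 2.084228/sin(5.6124°) = 21.311688
C = V + |VC|·bis = (45.6570,-16.5640)
T_A = V + ((C−V)·d_A)·d_A = V + 21.2095·d_A = (44.7490,-18.4401)
T_B = V + ((C−V)·d_B)·d_B = V + 21.2095·d_B = (46.1824,-14.5471)
sweep = 180° − θ = 168.7753°

center=(45.6570,-16.5640) T_A=(44.7490,-18.4401) T_B=(46.1824,-14.5471) sweep=168.7753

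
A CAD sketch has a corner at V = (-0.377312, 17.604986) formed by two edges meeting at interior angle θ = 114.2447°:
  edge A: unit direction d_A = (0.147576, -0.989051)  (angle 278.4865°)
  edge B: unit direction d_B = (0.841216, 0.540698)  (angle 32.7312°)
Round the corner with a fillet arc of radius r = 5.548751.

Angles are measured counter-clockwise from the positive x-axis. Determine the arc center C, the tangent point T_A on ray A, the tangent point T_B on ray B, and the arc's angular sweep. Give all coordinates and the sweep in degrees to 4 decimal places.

bisector direction at 335.6088° = (0.910747,-0.412964)
center distance |VC| = r/sin(θ/2) = 5.548751/sin(57.1223°) = 6.606980
C = V + |VC|·bis = (5.6400,14.8765)
T_A = V + ((C−V)·d_A)·d_A = V + 3.5866·d_A = (0.1520,14.0577)
T_B = V + ((C−V)·d_B)·d_B = V + 3.5866·d_B = (2.6398,19.5442)
sweep = 180° − θ = 65.7553°

center=(5.6400,14.8765) T_A=(0.1520,14.0577) T_B=(2.6398,19.5442) sweep=65.7553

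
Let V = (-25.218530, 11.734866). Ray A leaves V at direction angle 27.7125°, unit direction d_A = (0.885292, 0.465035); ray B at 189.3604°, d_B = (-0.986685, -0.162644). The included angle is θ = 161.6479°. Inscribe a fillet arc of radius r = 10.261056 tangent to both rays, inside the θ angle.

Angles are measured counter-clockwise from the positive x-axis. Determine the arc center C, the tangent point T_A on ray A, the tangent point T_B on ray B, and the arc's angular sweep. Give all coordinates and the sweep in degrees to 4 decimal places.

center=(-28.5229,21.5897) T_A=(-23.7511,12.5057) T_B=(-26.8540,11.4653) sweep=18.3521

bisector direction at 108.5365° = (-0.317908,0.948122)
center distance |VC| = r/sin(θ/2) = 10.261056/sin(80.8239°) = 10.394069
C = V + |VC|·bis = (-28.5229,21.5897)
T_A = V + ((C−V)·d_A)·d_A = V + 1.6575·d_A = (-23.7511,12.5057)
T_B = V + ((C−V)·d_B)·d_B = V + 1.6575·d_B = (-26.8540,11.4653)
sweep = 180° − θ = 18.3521°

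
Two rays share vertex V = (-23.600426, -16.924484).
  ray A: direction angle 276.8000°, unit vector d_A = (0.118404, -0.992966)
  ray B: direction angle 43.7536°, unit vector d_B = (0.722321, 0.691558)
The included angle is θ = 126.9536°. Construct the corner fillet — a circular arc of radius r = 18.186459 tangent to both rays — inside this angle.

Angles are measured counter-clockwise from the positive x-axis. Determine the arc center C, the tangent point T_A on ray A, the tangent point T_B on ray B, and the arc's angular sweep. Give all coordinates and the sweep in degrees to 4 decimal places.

bisector direction at 340.2768° = (0.941334,-0.337476)
center distance |VC| = r/sin(θ/2) = 18.186459/sin(63.4768°) = 20.325661
C = V + |VC|·bis = (-4.4672,-23.7839)
T_A = V + ((C−V)·d_A)·d_A = V + 9.0766·d_A = (-22.5257,-25.9373)
T_B = V + ((C−V)·d_B)·d_B = V + 9.0766·d_B = (-17.0442,-10.6475)
sweep = 180° − θ = 53.0464°

center=(-4.4672,-23.7839) T_A=(-22.5257,-25.9373) T_B=(-17.0442,-10.6475) sweep=53.0464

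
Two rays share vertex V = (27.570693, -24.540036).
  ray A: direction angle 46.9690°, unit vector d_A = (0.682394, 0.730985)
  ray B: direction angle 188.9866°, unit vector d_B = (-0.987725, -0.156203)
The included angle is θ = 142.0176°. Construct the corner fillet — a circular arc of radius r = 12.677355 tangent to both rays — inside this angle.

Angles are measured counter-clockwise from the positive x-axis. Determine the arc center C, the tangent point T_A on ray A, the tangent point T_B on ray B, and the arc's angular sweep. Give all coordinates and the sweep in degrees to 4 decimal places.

bisector direction at 117.9778° = (-0.469129,0.883129)
center distance |VC| = r/sin(θ/2) = 12.677355/sin(71.0088°) = 13.407124
C = V + |VC|·bis = (21.2810,-12.6998)
T_A = V + ((C−V)·d_A)·d_A = V + 4.3630·d_A = (30.5480,-21.3508)
T_B = V + ((C−V)·d_B)·d_B = V + 4.3630·d_B = (23.2613,-25.2215)
sweep = 180° − θ = 37.9824°

center=(21.2810,-12.6998) T_A=(30.5480,-21.3508) T_B=(23.2613,-25.2215) sweep=37.9824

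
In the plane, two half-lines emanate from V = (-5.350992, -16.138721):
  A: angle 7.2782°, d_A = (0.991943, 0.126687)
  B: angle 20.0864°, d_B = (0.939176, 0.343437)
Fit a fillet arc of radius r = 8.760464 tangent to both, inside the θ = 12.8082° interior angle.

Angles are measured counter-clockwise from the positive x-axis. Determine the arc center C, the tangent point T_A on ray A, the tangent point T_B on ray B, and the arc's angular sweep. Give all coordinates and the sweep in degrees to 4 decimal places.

center=(70.9612,2.4392) T_A=(72.0710,-6.2507) T_B=(67.9525,10.6668) sweep=167.1918

bisector direction at 13.6823° = (0.971622,0.236538)
center distance |VC| = r/sin(θ/2) = 8.760464/sin(6.4041°) = 78.540976
C = V + |VC|·bis = (70.9612,2.4392)
T_A = V + ((C−V)·d_A)·d_A = V + 78.0509·d_A = (72.0710,-6.2507)
T_B = V + ((C−V)·d_B)·d_B = V + 78.0509·d_B = (67.9525,10.6668)
sweep = 180° − θ = 167.1918°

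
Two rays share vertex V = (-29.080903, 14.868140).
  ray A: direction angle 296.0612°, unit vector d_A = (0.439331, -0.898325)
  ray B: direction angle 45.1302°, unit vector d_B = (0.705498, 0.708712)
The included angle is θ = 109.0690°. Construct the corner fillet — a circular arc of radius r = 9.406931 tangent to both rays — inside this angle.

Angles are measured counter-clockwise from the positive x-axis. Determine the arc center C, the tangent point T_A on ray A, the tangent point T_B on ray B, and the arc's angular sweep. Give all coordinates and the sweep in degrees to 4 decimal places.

center=(-17.6863,12.9809) T_A=(-26.1368,8.8481) T_B=(-24.3531,19.6175) sweep=70.9310

bisector direction at 350.5957° = (0.986560,-0.163400)
center distance |VC| = r/sin(θ/2) = 9.406931/sin(54.5345°) = 11.549828
C = V + |VC|·bis = (-17.6863,12.9809)
T_A = V + ((C−V)·d_A)·d_A = V + 6.7014·d_A = (-26.1368,8.8481)
T_B = V + ((C−V)·d_B)·d_B = V + 6.7014·d_B = (-24.3531,19.6175)
sweep = 180° − θ = 70.9310°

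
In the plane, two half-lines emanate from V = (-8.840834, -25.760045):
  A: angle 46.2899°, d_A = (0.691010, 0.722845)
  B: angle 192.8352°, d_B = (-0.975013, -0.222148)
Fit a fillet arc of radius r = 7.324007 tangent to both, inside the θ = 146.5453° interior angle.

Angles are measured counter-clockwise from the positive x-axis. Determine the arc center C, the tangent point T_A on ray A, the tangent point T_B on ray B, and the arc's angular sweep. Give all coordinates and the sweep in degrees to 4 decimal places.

bisector direction at 119.5626° = (-0.493373,0.869818)
center distance |VC| = r/sin(θ/2) = 7.324007/sin(73.2726°) = 7.647614
C = V + |VC|·bis = (-12.6140,-19.1080)
T_A = V + ((C−V)·d_A)·d_A = V + 2.2011·d_A = (-7.3198,-24.1690)
T_B = V + ((C−V)·d_B)·d_B = V + 2.2011·d_B = (-10.9870,-26.2490)
sweep = 180° − θ = 33.4547°

center=(-12.6140,-19.1080) T_A=(-7.3198,-24.1690) T_B=(-10.9870,-26.2490) sweep=33.4547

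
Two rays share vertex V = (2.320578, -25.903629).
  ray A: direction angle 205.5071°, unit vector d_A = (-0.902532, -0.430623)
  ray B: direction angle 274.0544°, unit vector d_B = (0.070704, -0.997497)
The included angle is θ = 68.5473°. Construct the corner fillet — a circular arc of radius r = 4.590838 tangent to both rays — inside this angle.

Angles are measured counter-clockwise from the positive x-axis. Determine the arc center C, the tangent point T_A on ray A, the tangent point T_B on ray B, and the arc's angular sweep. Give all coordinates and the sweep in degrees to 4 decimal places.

center=(-1.7825,-32.9479) T_A=(-3.7594,-28.8046) T_B=(2.7969,-32.6233) sweep=111.4527

bisector direction at 239.7808° = (-0.503310,-0.864106)
center distance |VC| = r/sin(θ/2) = 4.590838/sin(34.2737°) = 8.152126
C = V + |VC|·bis = (-1.7825,-32.9479)
T_A = V + ((C−V)·d_A)·d_A = V + 6.7366·d_A = (-3.7594,-28.8046)
T_B = V + ((C−V)·d_B)·d_B = V + 6.7366·d_B = (2.7969,-32.6233)
sweep = 180° − θ = 111.4527°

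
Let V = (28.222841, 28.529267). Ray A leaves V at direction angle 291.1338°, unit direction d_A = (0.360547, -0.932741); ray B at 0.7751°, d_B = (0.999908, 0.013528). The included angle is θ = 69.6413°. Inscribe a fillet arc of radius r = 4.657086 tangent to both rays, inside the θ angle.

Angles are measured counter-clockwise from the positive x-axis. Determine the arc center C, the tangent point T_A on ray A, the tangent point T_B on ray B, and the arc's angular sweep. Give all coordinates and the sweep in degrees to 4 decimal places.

bisector direction at 325.9545° = (0.828593,-0.559852)
center distance |VC| = r/sin(θ/2) = 4.657086/sin(34.8207°) = 8.155882
C = V + |VC|·bis = (34.9807,23.9632)
T_A = V + ((C−V)·d_A)·d_A = V + 6.6955·d_A = (30.6369,22.2841)
T_B = V + ((C−V)·d_B)·d_B = V + 6.6955·d_B = (34.9177,28.6198)
sweep = 180° − θ = 110.3587°

center=(34.9807,23.9632) T_A=(30.6369,22.2841) T_B=(34.9177,28.6198) sweep=110.3587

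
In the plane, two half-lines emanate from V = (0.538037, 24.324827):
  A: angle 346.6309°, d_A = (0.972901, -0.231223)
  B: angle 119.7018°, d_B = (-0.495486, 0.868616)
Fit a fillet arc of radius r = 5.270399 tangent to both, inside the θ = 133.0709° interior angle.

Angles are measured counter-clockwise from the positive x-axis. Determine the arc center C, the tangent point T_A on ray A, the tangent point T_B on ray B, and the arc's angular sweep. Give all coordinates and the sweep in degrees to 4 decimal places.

center=(3.9824,28.9234) T_A=(2.7638,23.7958) T_B=(-0.5955,26.3120) sweep=46.9291

bisector direction at 53.1664° = (0.599494,0.800379)
center distance |VC| = r/sin(θ/2) = 5.270399/sin(66.5354°) = 5.745515
C = V + |VC|·bis = (3.9824,28.9234)
T_A = V + ((C−V)·d_A)·d_A = V + 2.2878·d_A = (2.7638,23.7958)
T_B = V + ((C−V)·d_B)·d_B = V + 2.2878·d_B = (-0.5955,26.3120)
sweep = 180° − θ = 46.9291°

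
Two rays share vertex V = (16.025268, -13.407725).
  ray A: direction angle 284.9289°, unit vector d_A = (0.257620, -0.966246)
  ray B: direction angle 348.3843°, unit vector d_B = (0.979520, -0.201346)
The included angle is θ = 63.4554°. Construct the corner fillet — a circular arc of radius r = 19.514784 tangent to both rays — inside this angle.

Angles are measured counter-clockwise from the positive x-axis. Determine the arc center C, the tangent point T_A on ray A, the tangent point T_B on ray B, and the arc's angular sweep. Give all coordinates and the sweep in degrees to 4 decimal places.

center=(43.0126,-38.8779) T_A=(24.1565,-43.9053) T_B=(46.9418,-19.7628) sweep=116.5446

bisector direction at 316.6566° = (0.727253,-0.686369)
center distance |VC| = r/sin(θ/2) = 19.514784/sin(31.7277°) = 37.108610
C = V + |VC|·bis = (43.0126,-38.8779)
T_A = V + ((C−V)·d_A)·d_A = V + 31.5630·d_A = (24.1565,-43.9053)
T_B = V + ((C−V)·d_B)·d_B = V + 31.5630·d_B = (46.9418,-19.7628)
sweep = 180° − θ = 116.5446°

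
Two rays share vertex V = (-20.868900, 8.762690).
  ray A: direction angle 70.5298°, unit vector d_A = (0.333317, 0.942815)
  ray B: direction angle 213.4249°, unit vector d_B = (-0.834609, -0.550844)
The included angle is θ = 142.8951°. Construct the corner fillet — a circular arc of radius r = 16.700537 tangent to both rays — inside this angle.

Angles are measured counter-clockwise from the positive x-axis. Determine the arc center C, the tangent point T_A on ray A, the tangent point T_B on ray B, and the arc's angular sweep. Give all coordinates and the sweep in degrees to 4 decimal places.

center=(-34.7462,19.6137) T_A=(-19.0007,14.0471) T_B=(-25.5468,5.6753) sweep=37.1049

bisector direction at 141.9774° = (-0.787767,0.615973)
center distance |VC| = r/sin(θ/2) = 16.700537/sin(71.4476°) = 17.615991
C = V + |VC|·bis = (-34.7462,19.6137)
T_A = V + ((C−V)·d_A)·d_A = V + 5.6049·d_A = (-19.0007,14.0471)
T_B = V + ((C−V)·d_B)·d_B = V + 5.6049·d_B = (-25.5468,5.6753)
sweep = 180° − θ = 37.1049°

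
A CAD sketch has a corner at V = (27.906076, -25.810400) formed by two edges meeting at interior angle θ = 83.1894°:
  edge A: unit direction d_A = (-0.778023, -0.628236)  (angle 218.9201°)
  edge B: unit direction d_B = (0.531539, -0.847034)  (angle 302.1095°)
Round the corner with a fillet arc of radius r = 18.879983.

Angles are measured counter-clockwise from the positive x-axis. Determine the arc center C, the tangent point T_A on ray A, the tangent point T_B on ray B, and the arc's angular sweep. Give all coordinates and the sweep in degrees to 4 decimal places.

center=(23.2194,-53.8614) T_A=(11.3583,-39.1724) T_B=(39.2114,-43.8260) sweep=96.8106

bisector direction at 260.5148° = (-0.164793,-0.986328)
center distance |VC| = r/sin(θ/2) = 18.879983/sin(41.5947°) = 28.439833
C = V + |VC|·bis = (23.2194,-53.8614)
T_A = V + ((C−V)·d_A)·d_A = V + 21.2690·d_A = (11.3583,-39.1724)
T_B = V + ((C−V)·d_B)·d_B = V + 21.2690·d_B = (39.2114,-43.8260)
sweep = 180° − θ = 96.8106°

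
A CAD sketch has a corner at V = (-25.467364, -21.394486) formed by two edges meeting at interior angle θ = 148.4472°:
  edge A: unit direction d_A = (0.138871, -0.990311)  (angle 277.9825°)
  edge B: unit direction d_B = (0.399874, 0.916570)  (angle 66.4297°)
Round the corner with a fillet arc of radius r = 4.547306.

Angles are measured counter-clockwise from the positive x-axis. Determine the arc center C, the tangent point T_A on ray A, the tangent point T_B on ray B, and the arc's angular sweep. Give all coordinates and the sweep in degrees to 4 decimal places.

bisector direction at 352.2061° = (0.990762,-0.135610)
center distance |VC| = r/sin(θ/2) = 4.547306/sin(74.2236°) = 4.725308
C = V + |VC|·bis = (-20.7857,-22.0353)
T_A = V + ((C−V)·d_A)·d_A = V + 1.2847·d_A = (-25.2890,-22.6668)
T_B = V + ((C−V)·d_B)·d_B = V + 1.2847·d_B = (-24.9536,-20.2169)
sweep = 180° − θ = 31.5528°

center=(-20.7857,-22.0353) T_A=(-25.2890,-22.6668) T_B=(-24.9536,-20.2169) sweep=31.5528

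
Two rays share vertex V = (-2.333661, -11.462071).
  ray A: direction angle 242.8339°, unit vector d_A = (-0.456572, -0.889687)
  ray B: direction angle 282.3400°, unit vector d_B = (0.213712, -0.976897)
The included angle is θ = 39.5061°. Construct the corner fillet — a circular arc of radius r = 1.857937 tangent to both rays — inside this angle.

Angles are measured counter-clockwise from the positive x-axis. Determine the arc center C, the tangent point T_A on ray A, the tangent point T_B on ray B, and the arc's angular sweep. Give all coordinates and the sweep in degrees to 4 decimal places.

bisector direction at 262.5870° = (-0.129021,-0.991642)
center distance |VC| = r/sin(θ/2) = 1.857937/sin(19.7531°) = 5.497395
C = V + |VC|·bis = (-3.0429,-16.9135)
T_A = V + ((C−V)·d_A)·d_A = V + 5.1739·d_A = (-4.6959,-16.0652)
T_B = V + ((C−V)·d_B)·d_B = V + 5.1739·d_B = (-1.2279,-16.5165)
sweep = 180° − θ = 140.4939°

center=(-3.0429,-16.9135) T_A=(-4.6959,-16.0652) T_B=(-1.2279,-16.5165) sweep=140.4939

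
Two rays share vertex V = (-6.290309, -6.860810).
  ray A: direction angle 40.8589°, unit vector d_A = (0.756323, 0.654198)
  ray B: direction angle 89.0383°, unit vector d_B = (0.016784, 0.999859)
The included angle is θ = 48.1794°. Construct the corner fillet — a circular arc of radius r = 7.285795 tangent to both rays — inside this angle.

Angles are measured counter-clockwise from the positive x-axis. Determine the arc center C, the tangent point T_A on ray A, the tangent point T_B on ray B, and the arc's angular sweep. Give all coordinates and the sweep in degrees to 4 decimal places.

center=(1.2680,9.3101) T_A=(6.0343,3.7997) T_B=(-6.0168,9.4324) sweep=131.8206

bisector direction at 64.9486° = (0.423431,0.905928)
center distance |VC| = r/sin(θ/2) = 7.285795/sin(24.0897°) = 17.850063
C = V + |VC|·bis = (1.2680,9.3101)
T_A = V + ((C−V)·d_A)·d_A = V + 16.2955·d_A = (6.0343,3.7997)
T_B = V + ((C−V)·d_B)·d_B = V + 16.2955·d_B = (-6.0168,9.4324)
sweep = 180° − θ = 131.8206°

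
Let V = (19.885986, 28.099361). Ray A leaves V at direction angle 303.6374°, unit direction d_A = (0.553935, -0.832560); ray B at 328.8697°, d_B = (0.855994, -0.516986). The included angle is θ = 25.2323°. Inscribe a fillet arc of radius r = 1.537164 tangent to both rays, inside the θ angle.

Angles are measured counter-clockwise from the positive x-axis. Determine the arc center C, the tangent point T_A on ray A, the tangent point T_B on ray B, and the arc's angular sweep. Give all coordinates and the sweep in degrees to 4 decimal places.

bisector direction at 316.2536° = (0.722407,-0.691468)
center distance |VC| = r/sin(θ/2) = 1.537164/sin(12.6161°) = 7.037707
C = V + |VC|·bis = (24.9701,23.2330)
T_A = V + ((C−V)·d_A)·d_A = V + 6.8678·d_A = (23.6903,22.3815)
T_B = V + ((C−V)·d_B)·d_B = V + 6.8678·d_B = (25.7648,24.5488)
sweep = 180° − θ = 154.7677°

center=(24.9701,23.2330) T_A=(23.6903,22.3815) T_B=(25.7648,24.5488) sweep=154.7677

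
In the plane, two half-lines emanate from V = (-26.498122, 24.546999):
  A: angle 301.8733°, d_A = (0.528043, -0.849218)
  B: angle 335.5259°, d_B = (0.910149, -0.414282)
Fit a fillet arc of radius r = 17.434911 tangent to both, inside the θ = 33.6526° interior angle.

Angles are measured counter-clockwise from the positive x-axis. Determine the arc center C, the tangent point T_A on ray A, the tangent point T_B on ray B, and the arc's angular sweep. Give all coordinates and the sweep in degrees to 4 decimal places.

bisector direction at 318.6996° = (0.751260,-0.660007)
center distance |VC| = r/sin(θ/2) = 17.434911/sin(16.8263°) = 60.230210
C = V + |VC|·bis = (18.7504,-15.2054)
T_A = V + ((C−V)·d_A)·d_A = V + 57.6516·d_A = (3.9444,-24.4117)
T_B = V + ((C−V)·d_B)·d_B = V + 57.6516·d_B = (25.9734,0.6630)
sweep = 180° − θ = 146.3474°

center=(18.7504,-15.2054) T_A=(3.9444,-24.4117) T_B=(25.9734,0.6630) sweep=146.3474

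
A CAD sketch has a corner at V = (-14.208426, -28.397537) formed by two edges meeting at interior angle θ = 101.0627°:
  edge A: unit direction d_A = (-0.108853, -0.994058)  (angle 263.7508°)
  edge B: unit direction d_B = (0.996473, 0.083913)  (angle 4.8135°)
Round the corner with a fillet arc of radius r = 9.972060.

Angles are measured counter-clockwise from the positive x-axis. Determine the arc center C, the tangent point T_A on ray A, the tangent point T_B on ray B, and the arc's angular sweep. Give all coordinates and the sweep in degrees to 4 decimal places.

center=(-5.1894,-37.6454) T_A=(-15.1022,-36.5599) T_B=(-6.0262,-27.7085) sweep=78.9373

bisector direction at 314.2822° = (0.698192,-0.715910)
center distance |VC| = r/sin(θ/2) = 9.972060/sin(50.5314°) = 12.917636
C = V + |VC|·bis = (-5.1894,-37.6454)
T_A = V + ((C−V)·d_A)·d_A = V + 8.2112·d_A = (-15.1022,-36.5599)
T_B = V + ((C−V)·d_B)·d_B = V + 8.2112·d_B = (-6.0262,-27.7085)
sweep = 180° − θ = 78.9373°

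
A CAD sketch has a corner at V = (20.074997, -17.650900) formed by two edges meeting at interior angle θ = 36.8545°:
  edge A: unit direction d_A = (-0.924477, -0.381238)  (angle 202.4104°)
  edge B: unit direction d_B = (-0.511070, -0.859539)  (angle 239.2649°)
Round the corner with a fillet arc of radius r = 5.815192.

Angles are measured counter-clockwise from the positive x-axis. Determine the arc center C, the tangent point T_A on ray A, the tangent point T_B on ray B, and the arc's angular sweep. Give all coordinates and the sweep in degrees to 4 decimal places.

bisector direction at 220.8377° = (-0.756566,-0.653918)
center distance |VC| = r/sin(θ/2) = 5.815192/sin(18.4273°) = 18.396668
C = V + |VC|·bis = (6.1567,-29.6808)
T_A = V + ((C−V)·d_A)·d_A = V + 17.4534·d_A = (3.9397,-24.3048)
T_B = V + ((C−V)·d_B)·d_B = V + 17.4534·d_B = (11.1551,-32.6528)
sweep = 180° − θ = 143.1455°

center=(6.1567,-29.6808) T_A=(3.9397,-24.3048) T_B=(11.1551,-32.6528) sweep=143.1455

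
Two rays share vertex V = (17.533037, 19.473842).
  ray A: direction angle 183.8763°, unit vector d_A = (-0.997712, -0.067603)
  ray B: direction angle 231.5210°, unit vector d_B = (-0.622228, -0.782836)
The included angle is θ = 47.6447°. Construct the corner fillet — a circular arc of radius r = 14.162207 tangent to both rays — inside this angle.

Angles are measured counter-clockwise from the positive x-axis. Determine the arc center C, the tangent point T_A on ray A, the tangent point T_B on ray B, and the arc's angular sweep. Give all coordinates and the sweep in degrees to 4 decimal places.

bisector direction at 207.6986° = (-0.885405,-0.464821)
center distance |VC| = r/sin(θ/2) = 14.162207/sin(23.8224°) = 35.063458
C = V + |VC|·bis = (-13.5123,3.1756)
T_A = V + ((C−V)·d_A)·d_A = V + 32.0761·d_A = (-14.4697,17.3054)
T_B = V + ((C−V)·d_B)·d_B = V + 32.0761·d_B = (-2.4256,-5.6365)
sweep = 180° − θ = 132.3553°

center=(-13.5123,3.1756) T_A=(-14.4697,17.3054) T_B=(-2.4256,-5.6365) sweep=132.3553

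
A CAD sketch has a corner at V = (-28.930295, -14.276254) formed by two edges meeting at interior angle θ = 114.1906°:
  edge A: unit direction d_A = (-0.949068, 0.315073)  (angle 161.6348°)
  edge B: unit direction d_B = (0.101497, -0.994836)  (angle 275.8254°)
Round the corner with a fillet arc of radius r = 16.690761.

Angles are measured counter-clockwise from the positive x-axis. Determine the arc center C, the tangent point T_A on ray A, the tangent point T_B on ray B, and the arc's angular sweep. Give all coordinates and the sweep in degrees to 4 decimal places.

center=(-44.4387,-26.7142) T_A=(-39.1799,-10.8736) T_B=(-27.8342,-25.0202) sweep=65.8094

bisector direction at 218.7301° = (-0.780102,-0.625653)
center distance |VC| = r/sin(θ/2) = 16.690761/sin(57.0953°) = 19.880005
C = V + |VC|·bis = (-44.4387,-26.7142)
T_A = V + ((C−V)·d_A)·d_A = V + 10.7997·d_A = (-39.1799,-10.8736)
T_B = V + ((C−V)·d_B)·d_B = V + 10.7997·d_B = (-27.8342,-25.0202)
sweep = 180° − θ = 65.8094°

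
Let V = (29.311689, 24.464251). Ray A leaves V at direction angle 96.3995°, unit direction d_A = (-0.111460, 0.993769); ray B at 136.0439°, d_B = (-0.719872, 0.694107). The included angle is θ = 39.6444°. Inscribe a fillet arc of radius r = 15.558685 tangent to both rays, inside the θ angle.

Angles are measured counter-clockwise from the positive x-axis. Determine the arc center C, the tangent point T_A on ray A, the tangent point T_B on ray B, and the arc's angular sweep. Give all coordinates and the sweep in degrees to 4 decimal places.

bisector direction at 116.2217° = (-0.441846,0.897091)
center distance |VC| = r/sin(θ/2) = 15.558685/sin(19.8222°) = 45.881960
C = V + |VC|·bis = (9.0389,65.6245)
T_A = V + ((C−V)·d_A)·d_A = V + 43.1634·d_A = (24.5007,67.3587)
T_B = V + ((C−V)·d_B)·d_B = V + 43.1634·d_B = (-1.7604,54.4243)
sweep = 180° − θ = 140.3556°

center=(9.0389,65.6245) T_A=(24.5007,67.3587) T_B=(-1.7604,54.4243) sweep=140.3556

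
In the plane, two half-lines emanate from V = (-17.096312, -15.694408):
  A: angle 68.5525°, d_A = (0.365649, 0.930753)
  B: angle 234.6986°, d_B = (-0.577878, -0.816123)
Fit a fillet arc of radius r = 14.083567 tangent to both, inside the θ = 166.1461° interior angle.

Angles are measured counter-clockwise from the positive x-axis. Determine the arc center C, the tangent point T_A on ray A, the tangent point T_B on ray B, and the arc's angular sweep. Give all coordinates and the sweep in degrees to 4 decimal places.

center=(-29.5790,-8.9522) T_A=(-16.4707,-14.1019) T_B=(-18.0851,-17.0908) sweep=13.8539

bisector direction at 151.6256° = (-0.879861,0.475232)
center distance |VC| = r/sin(θ/2) = 14.083567/sin(83.0730°) = 14.187123
C = V + |VC|·bis = (-29.5790,-8.9522)
T_A = V + ((C−V)·d_A)·d_A = V + 1.7110·d_A = (-16.4707,-14.1019)
T_B = V + ((C−V)·d_B)·d_B = V + 1.7110·d_B = (-18.0851,-17.0908)
sweep = 180° − θ = 13.8539°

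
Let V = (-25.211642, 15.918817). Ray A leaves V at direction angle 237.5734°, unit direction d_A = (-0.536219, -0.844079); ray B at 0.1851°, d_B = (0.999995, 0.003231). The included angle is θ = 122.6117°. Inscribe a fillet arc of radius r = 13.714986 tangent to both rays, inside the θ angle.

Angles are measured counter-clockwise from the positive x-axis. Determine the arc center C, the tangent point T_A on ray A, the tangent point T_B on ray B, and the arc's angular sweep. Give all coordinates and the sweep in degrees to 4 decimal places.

bisector direction at 298.8792° = (0.482965,-0.875639)
center distance |VC| = r/sin(θ/2) = 13.714986/sin(61.3058°) = 15.635045
C = V + |VC|·bis = (-17.6605,2.2282)
T_A = V + ((C−V)·d_A)·d_A = V + 7.5069·d_A = (-29.2370,9.5824)
T_B = V + ((C−V)·d_B)·d_B = V + 7.5069·d_B = (-17.7048,15.9431)
sweep = 180° − θ = 57.3883°

center=(-17.6605,2.2282) T_A=(-29.2370,9.5824) T_B=(-17.7048,15.9431) sweep=57.3883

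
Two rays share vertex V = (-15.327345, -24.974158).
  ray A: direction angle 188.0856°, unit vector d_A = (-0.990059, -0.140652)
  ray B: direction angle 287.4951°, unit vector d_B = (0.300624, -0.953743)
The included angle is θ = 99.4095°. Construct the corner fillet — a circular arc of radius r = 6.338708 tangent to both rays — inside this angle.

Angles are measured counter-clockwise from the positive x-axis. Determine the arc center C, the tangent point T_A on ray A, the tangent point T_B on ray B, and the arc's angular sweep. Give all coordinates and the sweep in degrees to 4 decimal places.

bisector direction at 237.7904° = (-0.533019,-0.846103)
center distance |VC| = r/sin(θ/2) = 6.338708/sin(49.7047°) = 8.310641
C = V + |VC|·bis = (-19.7571,-32.0058)
T_A = V + ((C−V)·d_A)·d_A = V + 5.3747·d_A = (-20.6486,-25.7301)
T_B = V + ((C−V)·d_B)·d_B = V + 5.3747·d_B = (-13.7116,-30.1003)
sweep = 180° − θ = 80.5905°

center=(-19.7571,-32.0058) T_A=(-20.6486,-25.7301) T_B=(-13.7116,-30.1003) sweep=80.5905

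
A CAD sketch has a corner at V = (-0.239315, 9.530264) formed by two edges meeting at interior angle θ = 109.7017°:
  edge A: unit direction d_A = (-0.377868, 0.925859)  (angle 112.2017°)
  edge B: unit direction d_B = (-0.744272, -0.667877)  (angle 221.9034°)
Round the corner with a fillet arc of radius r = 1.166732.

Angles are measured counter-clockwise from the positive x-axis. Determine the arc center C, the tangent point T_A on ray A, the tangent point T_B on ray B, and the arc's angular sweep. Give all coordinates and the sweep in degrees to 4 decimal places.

bisector direction at 167.0525° = (-0.974576,0.224057)
center distance |VC| = r/sin(θ/2) = 1.166732/sin(54.8509°) = 1.426923
C = V + |VC|·bis = (-1.6300,9.8500)
T_A = V + ((C−V)·d_A)·d_A = V + 0.8215·d_A = (-0.5497,10.2908)
T_B = V + ((C−V)·d_B)·d_B = V + 0.8215·d_B = (-0.8507,8.9816)
sweep = 180° − θ = 70.2983°

center=(-1.6300,9.8500) T_A=(-0.5497,10.2908) T_B=(-0.8507,8.9816) sweep=70.2983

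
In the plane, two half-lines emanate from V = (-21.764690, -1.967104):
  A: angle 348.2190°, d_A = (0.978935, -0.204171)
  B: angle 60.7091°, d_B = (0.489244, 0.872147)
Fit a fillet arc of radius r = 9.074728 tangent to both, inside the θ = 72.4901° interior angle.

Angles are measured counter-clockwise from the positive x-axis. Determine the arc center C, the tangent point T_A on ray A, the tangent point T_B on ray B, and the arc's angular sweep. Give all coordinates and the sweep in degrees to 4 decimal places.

bisector direction at 24.4640° = (0.910221,0.414122)
center distance |VC| = r/sin(θ/2) = 9.074728/sin(36.2450°) = 15.348637
C = V + |VC|·bis = (-7.7940,4.3891)
T_A = V + ((C−V)·d_A)·d_A = V + 12.3786·d_A = (-9.6468,-4.4945)
T_B = V + ((C−V)·d_B)·d_B = V + 12.3786·d_B = (-15.7085,8.8289)
sweep = 180° − θ = 107.5099°

center=(-7.7940,4.3891) T_A=(-9.6468,-4.4945) T_B=(-15.7085,8.8289) sweep=107.5099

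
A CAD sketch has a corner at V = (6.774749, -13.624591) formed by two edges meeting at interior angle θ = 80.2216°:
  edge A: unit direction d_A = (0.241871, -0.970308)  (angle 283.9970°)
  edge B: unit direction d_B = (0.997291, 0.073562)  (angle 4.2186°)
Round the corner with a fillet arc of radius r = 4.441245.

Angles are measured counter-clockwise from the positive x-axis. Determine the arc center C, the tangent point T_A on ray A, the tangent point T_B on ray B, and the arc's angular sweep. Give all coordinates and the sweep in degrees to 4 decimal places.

bisector direction at 324.1078° = (0.810121,-0.586262)
center distance |VC| = r/sin(θ/2) = 4.441245/sin(40.1108°) = 6.893477
C = V + |VC|·bis = (12.3593,-17.6660)
T_A = V + ((C−V)·d_A)·d_A = V + 5.2721·d_A = (8.0499,-18.7402)
T_B = V + ((C−V)·d_B)·d_B = V + 5.2721·d_B = (12.0326,-13.2368)
sweep = 180° − θ = 99.7784°

center=(12.3593,-17.6660) T_A=(8.0499,-18.7402) T_B=(12.0326,-13.2368) sweep=99.7784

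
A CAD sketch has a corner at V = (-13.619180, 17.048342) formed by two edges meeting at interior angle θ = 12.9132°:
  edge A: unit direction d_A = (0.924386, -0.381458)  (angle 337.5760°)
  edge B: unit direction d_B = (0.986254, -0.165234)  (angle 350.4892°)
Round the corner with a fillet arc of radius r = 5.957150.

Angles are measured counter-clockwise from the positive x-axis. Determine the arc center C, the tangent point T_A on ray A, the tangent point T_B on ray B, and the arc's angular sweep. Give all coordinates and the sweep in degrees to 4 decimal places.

center=(37.3126,2.4752) T_A=(35.0402,-3.0315) T_B=(38.2970,8.3505) sweep=167.0868

bisector direction at 344.0326° = (0.961418,-0.275090)
center distance |VC| = r/sin(θ/2) = 5.957150/sin(6.4566°) = 52.975717
C = V + |VC|·bis = (37.3126,2.4752)
T_A = V + ((C−V)·d_A)·d_A = V + 52.6397·d_A = (35.0402,-3.0315)
T_B = V + ((C−V)·d_B)·d_B = V + 52.6397·d_B = (38.2970,8.3505)
sweep = 180° − θ = 167.0868°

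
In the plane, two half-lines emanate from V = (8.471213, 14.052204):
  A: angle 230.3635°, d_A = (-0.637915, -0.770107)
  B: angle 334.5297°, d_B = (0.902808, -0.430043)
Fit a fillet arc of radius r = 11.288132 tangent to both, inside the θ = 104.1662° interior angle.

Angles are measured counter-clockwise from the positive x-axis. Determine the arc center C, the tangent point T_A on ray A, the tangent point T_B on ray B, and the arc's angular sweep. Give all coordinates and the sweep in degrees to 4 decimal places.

center=(11.5551,0.0798) T_A=(2.8621,7.2807) T_B=(16.4095,10.2709) sweep=75.8338

bisector direction at 282.4466° = (0.215530,-0.976497)
center distance |VC| = r/sin(θ/2) = 11.288132/sin(52.0831°) = 14.308646
C = V + |VC|·bis = (11.5551,0.0798)
T_A = V + ((C−V)·d_A)·d_A = V + 8.7929·d_A = (2.8621,7.2807)
T_B = V + ((C−V)·d_B)·d_B = V + 8.7929·d_B = (16.4095,10.2709)
sweep = 180° − θ = 75.8338°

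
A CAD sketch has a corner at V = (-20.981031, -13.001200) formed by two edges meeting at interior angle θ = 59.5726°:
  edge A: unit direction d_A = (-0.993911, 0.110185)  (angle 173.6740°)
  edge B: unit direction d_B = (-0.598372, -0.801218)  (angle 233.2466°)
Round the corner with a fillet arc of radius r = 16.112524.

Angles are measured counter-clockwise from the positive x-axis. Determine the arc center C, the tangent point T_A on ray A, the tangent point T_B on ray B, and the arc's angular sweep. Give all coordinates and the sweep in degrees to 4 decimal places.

center=(-50.7347,-25.9139) T_A=(-48.9593,-9.8995) T_B=(-37.8250,-35.5552) sweep=120.4274

bisector direction at 203.4603° = (-0.917336,-0.398114)
center distance |VC| = r/sin(θ/2) = 16.112524/sin(29.7863°) = 32.434807
C = V + |VC|·bis = (-50.7347,-25.9139)
T_A = V + ((C−V)·d_A)·d_A = V + 28.1497·d_A = (-48.9593,-9.8995)
T_B = V + ((C−V)·d_B)·d_B = V + 28.1497·d_B = (-37.8250,-35.5552)
sweep = 180° − θ = 120.4274°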